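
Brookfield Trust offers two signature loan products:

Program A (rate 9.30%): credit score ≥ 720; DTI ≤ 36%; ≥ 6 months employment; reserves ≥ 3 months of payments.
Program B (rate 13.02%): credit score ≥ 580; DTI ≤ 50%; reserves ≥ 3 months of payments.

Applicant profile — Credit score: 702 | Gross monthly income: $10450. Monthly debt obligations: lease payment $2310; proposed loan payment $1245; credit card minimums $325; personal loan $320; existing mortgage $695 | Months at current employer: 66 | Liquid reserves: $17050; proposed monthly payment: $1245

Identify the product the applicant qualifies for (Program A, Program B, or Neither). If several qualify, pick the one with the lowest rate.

Program B

Total debts = (2,310 + 1,245 + 325 + 320 + 695) = 4,895; DTI = 4,895/10,450 = 46.8%.
Reserves = 17,050/1,245 = 13.7 months.
Program A: score 702 < 720; DTI 46.8% > 36%; employment 66 ≥ 6 mo; reserves 13.7 ≥ 3 mo → does not qualify.
Program B: score 702 ≥ 580; DTI 46.8% ≤ 50%; reserves 13.7 ≥ 3 mo → qualifies.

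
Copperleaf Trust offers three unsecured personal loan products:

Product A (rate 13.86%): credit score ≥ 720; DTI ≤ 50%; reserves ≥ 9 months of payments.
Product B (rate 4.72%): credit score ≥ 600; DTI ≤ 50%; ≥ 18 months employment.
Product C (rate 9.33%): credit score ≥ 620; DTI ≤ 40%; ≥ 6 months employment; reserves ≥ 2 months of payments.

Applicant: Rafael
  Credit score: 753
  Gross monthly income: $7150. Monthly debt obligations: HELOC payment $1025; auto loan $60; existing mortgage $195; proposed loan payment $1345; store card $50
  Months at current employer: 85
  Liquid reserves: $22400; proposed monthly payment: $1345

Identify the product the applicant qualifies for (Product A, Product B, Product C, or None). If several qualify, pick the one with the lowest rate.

Product B

Total debts = (1,025 + 60 + 195 + 1,345 + 50) = 2,675; DTI = 2,675/7,150 = 37.4%.
Reserves = 22,400/1,345 = 16.7 months.
Product A: score 753 ≥ 720; DTI 37.4% ≤ 50%; reserves 16.7 ≥ 9 mo → qualifies.
Product B: score 753 ≥ 600; DTI 37.4% ≤ 50%; employment 85 ≥ 18 mo → qualifies.
Product C: score 753 ≥ 620; DTI 37.4% ≤ 40%; employment 85 ≥ 6 mo; reserves 16.7 ≥ 2 mo → qualifies.
Qualifying: Product A, Product B, Product C. Lowest rate is 4.72% → Product B.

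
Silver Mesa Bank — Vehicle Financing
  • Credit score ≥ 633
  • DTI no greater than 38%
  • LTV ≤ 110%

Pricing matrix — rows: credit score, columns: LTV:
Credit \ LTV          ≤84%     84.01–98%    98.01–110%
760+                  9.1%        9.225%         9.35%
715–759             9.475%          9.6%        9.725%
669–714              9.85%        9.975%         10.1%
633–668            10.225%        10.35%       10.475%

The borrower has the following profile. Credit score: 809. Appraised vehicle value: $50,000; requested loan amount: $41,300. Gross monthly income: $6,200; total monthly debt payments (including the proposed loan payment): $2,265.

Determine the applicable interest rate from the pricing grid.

Credit score 809 ≥ 633; DTI = 2,265/6,200 = 36.5% ≤ 38%
LTV = 41,300/50,000 = 82.6% ≤ 110%
Credit 809 → row 760+; LTV 82.6% → column ≤84%. Grid cell → 9.1%.

9.1%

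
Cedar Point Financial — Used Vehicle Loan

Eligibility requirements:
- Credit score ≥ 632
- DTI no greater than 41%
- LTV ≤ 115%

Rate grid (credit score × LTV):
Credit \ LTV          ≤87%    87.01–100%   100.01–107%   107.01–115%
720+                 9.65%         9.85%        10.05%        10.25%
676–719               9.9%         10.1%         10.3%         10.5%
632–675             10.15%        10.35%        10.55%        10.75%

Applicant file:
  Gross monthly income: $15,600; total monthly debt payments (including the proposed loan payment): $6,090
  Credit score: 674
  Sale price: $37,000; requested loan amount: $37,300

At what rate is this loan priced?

10.55%

Credit score 674 ≥ 632; Debt-to-income = 6,090/15,600 = 39% — meets 41% limit
LTV = 37,300/37,000 = 100.8% ≤ 115%
Row: 674 falls in 632–675. Column: 100.8% falls in 100.01–107%. Rate = 10.55%.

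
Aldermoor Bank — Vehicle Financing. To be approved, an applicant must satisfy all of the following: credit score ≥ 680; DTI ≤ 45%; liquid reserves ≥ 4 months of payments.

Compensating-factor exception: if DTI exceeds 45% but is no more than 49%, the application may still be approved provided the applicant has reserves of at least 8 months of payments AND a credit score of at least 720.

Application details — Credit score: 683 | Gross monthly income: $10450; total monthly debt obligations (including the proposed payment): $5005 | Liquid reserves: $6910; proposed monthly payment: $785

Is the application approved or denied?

Credit score 683 ≥ 680 (meets base)
DTI: 5,005 ÷ 10,450 = 47.9%, over the 45% base limit.
Reserves: 6,910 ÷ 785 = 8.8 months (meets 4-month minimum)
47.9% falls in the override range (45%–49%), so the compensating-factor test applies.
Override check — reserves: 8.8 mo (ok); score: 683 (below 720).
Compensating-factor requirement not fully met.

Denied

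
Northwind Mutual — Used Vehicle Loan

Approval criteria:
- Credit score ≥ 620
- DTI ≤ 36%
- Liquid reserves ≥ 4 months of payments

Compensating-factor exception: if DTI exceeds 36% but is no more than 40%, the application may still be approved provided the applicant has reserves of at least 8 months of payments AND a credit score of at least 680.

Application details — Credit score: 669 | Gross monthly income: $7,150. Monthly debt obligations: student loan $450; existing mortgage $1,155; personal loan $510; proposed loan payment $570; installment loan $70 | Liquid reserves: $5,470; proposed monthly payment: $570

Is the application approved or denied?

Denied

Credit score 669 ≥ 620 (meets base)
Total debts = (450 + 1,155 + 510 + 570 + 70) = 2,755. DTI = 2,755/7,150 = 38.5% > 36% — standard DTI limit exceeded.
Reserves: 5,470 ÷ 570 = 9.6 months (meets 4-month minimum)
DTI 38.5% is within the 36%–40% exception band; checking compensating factors.
Override check — reserves: 9.6 mo (ok); score: 669 (below 680).
Override conditions not both satisfied; exception does not apply.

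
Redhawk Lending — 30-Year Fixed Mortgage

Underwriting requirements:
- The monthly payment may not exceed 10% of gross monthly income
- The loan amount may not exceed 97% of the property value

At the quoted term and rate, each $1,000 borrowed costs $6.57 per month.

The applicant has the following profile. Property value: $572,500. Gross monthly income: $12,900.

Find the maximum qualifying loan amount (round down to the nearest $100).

Payment cap: 10% × $12,900 = $1,290/month.
At $6.57 per $1,000, that supports 1,290/6.57 × 1,000 ≈ $196,347 → $196,300.
LTV cap: 97% × $572,500 = $555,325 → $555,300.
Binding constraint: payment-to-income.

$196,300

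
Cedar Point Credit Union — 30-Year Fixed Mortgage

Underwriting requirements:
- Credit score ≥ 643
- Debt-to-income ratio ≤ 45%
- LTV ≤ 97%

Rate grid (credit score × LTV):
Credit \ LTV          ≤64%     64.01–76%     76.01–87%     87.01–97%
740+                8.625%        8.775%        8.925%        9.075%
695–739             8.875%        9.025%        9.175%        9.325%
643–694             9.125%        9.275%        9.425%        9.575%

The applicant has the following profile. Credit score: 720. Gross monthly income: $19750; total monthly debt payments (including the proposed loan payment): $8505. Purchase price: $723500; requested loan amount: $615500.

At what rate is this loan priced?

9.175%

Credit score 720 ≥ 643; DTI: 8,505 ÷ 19,750 = 43.1%, within the 45% cap
LTV: 615,500 ÷ 723,500 = 85.1%, within 97% cap
Score 720 is in the 695–739 band; LTV 85.1% is in the 76.01–87% band → 9.175%.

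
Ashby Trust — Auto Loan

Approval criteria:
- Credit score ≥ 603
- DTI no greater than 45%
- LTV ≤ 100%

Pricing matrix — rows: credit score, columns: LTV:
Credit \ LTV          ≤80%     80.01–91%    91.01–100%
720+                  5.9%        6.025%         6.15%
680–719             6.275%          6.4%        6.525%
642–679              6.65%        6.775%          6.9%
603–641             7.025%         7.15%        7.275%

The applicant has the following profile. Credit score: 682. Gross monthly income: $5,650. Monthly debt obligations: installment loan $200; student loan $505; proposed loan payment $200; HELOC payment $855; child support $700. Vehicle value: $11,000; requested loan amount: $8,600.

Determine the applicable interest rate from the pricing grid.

6.275%

Credit score 682 ≥ 603; Total monthly debts = (200 + 505 + 200 + 855 + 700) = 2,460. Debt-to-income = 2,460/5,650 = 43.5% — meets 45% limit
Loan-to-value = 8,600/11,000 = 78.2% — pass (100% max)
Score 682 is in the 680–719 band; LTV 78.2% is in the ≤80% band → 6.275%.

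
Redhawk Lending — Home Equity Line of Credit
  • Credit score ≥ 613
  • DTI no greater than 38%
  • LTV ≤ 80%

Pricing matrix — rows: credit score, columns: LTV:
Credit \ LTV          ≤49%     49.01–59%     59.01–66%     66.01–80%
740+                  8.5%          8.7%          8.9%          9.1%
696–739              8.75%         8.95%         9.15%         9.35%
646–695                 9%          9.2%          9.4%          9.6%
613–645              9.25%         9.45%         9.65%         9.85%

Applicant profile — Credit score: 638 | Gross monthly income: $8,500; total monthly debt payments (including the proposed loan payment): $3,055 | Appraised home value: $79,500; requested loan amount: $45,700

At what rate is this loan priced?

Credit score 638 ≥ 613; DTI: 3,055 ÷ 8,500 = 35.9%, within the 38% cap
LTV = 45,700/79,500 = 57.5% ≤ 80%
Row: 638 falls in 613–645. Column: 57.5% falls in 49.01–59%. Rate = 9.45%.

9.45%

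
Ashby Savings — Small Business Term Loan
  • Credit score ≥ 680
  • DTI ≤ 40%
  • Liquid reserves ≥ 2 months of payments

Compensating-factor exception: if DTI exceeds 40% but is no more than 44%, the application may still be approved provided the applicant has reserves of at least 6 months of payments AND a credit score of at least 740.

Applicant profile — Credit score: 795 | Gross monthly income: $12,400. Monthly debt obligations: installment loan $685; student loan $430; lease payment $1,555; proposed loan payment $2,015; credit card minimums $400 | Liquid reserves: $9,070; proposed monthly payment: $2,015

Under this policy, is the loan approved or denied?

Credit score 795 ≥ 680 (meets base)
Total debts = (685 + 430 + 1,555 + 2,015 + 400) = 5,085. DTI: 5,085 ÷ 12,400 = 41%, over the 40% base limit.
Reserves = 9,070/2,015 = 4.5 months ≥ 2
DTI 41% is within the 40%–44% exception band; checking compensating factors.
Override check — reserves: 4.5 mo (short of 6); score: 795 (ok).
Compensating-factor requirement not fully met.

Denied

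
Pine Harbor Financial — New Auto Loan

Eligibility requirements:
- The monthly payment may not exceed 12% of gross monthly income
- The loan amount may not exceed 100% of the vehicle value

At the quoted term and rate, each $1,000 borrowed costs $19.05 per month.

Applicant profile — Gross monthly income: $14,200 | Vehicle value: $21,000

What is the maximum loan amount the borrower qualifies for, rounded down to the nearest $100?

$21,000

Payment cap: 12% × $14,200 = $1,704/month.
At $19.05 per $1,000, that supports 1,704/19.05 × 1,000 ≈ $89,448 → $89,400.
LTV cap: 100% × $21,000 = $21,000 → $21,000.
Binding constraint: loan-to-value.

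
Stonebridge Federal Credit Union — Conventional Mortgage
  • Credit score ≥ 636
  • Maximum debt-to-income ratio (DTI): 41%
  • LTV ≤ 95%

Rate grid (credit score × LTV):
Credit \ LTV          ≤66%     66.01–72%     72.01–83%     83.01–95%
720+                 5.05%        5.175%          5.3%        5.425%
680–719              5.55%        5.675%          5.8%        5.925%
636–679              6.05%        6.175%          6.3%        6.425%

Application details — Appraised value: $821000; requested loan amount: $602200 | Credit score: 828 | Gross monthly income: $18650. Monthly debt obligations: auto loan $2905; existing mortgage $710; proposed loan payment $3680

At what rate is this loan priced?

5.3%

Credit score 828 ≥ 636; Total monthly debts = (2,905 + 710 + 3,680) = 7,295. DTI: 7,295 ÷ 18,650 = 39.1%, within the 41% cap
Loan-to-value = 602,200/821,000 = 73.3% — pass (95% max)
Row: 828 falls in 720+. Column: 73.3% falls in 72.01–83%. Rate = 5.3%.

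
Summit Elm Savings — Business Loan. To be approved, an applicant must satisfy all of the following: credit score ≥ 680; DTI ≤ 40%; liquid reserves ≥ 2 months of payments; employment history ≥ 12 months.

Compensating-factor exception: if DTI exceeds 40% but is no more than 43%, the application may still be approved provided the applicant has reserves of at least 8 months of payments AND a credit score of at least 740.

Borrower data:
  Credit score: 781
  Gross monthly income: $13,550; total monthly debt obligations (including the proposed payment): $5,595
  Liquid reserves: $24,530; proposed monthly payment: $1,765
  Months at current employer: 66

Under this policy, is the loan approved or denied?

Approved

Credit score 781 ≥ 680 (meets base)
DTI = 5,595/13,550 = 41.3% > 40% — standard DTI limit exceeded.
Liquid reserves cover 24,530/1,765 = 13.9 months — ≥ 2 required
Employment 66 ≥ 12 months
41.3% falls in the override range (40%–43%), so the compensating-factor test applies.
Reserves 13.9 ≥ 8 months; credit score 781 ≥ 740.
Both override conditions satisfied; DTI exception granted.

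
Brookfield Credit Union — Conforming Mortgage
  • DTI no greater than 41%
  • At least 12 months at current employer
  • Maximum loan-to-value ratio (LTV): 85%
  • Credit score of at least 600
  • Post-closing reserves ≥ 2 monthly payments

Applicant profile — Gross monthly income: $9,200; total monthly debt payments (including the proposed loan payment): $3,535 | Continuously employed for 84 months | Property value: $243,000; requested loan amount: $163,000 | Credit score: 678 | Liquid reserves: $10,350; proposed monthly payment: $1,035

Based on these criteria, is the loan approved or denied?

Approved

Debt-to-income = 3,535/9,200 = 38.4% — meets 41% limit
Employment 84 ≥ 12 months
LTV: 163,000 ÷ 243,000 = 67.1%, within 85% cap
Credit score 678 ≥ 600 (meets)
Liquid reserves cover 10,350/1,035 = 10.0 months — ≥ 2 required
All criteria satisfied.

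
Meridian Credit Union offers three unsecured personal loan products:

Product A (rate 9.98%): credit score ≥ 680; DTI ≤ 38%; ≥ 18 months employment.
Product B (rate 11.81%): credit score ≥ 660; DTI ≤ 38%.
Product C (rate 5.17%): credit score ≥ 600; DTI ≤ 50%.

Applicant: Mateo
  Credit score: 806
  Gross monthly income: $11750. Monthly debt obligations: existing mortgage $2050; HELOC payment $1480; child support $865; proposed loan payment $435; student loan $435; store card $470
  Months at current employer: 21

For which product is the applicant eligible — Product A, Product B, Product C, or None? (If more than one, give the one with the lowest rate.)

Product C

Total debts = (2,050 + 1,480 + 865 + 435 + 435 + 470) = 5,735; DTI = 5,735/11,750 = 48.8%.
Product A: score 806 ≥ 680; DTI 48.8% > 38%; employment 21 ≥ 18 mo → does not qualify.
Product B: score 806 ≥ 660; DTI 48.8% > 38% → does not qualify.
Product C: score 806 ≥ 600; DTI 48.8% ≤ 50% → qualifies.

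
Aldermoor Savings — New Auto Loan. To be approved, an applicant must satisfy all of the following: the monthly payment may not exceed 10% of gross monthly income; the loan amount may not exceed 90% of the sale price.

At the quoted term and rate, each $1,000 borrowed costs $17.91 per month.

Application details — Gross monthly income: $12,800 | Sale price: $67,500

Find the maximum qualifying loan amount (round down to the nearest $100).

Payment cap: 10% × $12,800 = $1,280/month.
At $17.91 per $1,000, that supports 1,280/17.91 × 1,000 ≈ $71,468 → $71,400.
LTV cap: 90% × $67,500 = $60,750 → $60,700.
Binding constraint: loan-to-value.

$60,700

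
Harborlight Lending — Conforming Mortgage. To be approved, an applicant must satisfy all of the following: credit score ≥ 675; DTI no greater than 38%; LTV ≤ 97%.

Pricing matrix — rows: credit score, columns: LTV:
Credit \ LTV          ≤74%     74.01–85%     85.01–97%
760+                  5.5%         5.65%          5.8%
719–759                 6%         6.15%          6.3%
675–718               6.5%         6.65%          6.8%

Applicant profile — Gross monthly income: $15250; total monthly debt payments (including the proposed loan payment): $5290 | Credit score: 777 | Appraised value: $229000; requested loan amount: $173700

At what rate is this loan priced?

Credit score 777 ≥ 675; DTI = 5,290/15,250 = 34.7% ≤ 38%
LTV = 173,700/229,000 = 75.9% ≤ 97%
Score 777 is in the 760+ band; LTV 75.9% is in the 74.01–85% band → 5.65%.

5.65%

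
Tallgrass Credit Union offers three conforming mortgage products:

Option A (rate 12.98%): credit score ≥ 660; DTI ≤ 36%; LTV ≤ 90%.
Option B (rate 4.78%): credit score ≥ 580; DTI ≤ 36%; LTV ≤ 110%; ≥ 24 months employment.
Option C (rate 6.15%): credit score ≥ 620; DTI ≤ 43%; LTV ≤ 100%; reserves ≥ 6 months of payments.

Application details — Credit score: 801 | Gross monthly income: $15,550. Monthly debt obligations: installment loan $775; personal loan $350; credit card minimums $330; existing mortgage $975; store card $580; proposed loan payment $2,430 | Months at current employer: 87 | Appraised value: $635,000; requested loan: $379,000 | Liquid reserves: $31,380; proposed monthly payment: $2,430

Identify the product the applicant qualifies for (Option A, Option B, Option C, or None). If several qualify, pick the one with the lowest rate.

Option B

Total debts = (775 + 350 + 330 + 975 + 580 + 2,430) = 5,440; DTI = 5,440/15,550 = 35%.
LTV = 379,000/635,000 = 59.7%.
Reserves = 31,380/2,430 = 12.9 months.
Option A: score 801 ≥ 660; DTI 35% ≤ 36%; LTV 59.7% ≤ 90% → qualifies.
Option B: score 801 ≥ 580; DTI 35% ≤ 36%; LTV 59.7% ≤ 110%; employment 87 ≥ 24 mo → qualifies.
Option C: score 801 ≥ 620; DTI 35% ≤ 43%; LTV 59.7% ≤ 100%; reserves 12.9 ≥ 6 mo → qualifies.
Qualifying: Option A, Option B, Option C. Lowest rate is 4.78% → Option B.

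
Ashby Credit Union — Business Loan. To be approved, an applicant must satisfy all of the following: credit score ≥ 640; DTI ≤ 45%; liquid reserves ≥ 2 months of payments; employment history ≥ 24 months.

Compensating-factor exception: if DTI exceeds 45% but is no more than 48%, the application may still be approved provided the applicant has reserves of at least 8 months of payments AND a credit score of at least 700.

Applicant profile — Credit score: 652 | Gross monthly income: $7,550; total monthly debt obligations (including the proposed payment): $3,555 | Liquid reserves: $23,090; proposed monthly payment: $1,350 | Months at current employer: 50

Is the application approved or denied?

Credit score 652 ≥ 640 (meets base)
DTI: 3,555 ÷ 7,550 = 47.1%, over the 45% base limit.
Reserves = 23,090/1,350 = 17.1 months ≥ 2
Employment 50 ≥ 24 months
DTI 47.1% is within the 45%–48% exception band; checking compensating factors.
Override check — reserves: 17.1 mo (ok); score: 652 (below 700).
Compensating-factor requirement not fully met.

Denied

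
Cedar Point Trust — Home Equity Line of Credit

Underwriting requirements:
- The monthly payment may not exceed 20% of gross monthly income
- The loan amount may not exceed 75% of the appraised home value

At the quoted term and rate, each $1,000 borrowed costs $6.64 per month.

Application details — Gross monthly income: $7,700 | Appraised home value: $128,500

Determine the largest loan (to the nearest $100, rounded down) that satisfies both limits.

$96,300

Payment cap: 20% × $7,700 = $1,540/month.
At $6.64 per $1,000, that supports 1,540/6.64 × 1,000 ≈ $231,927 → $231,900.
LTV cap: 75% × $128,500 = $96,375 → $96,300.
Binding constraint: loan-to-value.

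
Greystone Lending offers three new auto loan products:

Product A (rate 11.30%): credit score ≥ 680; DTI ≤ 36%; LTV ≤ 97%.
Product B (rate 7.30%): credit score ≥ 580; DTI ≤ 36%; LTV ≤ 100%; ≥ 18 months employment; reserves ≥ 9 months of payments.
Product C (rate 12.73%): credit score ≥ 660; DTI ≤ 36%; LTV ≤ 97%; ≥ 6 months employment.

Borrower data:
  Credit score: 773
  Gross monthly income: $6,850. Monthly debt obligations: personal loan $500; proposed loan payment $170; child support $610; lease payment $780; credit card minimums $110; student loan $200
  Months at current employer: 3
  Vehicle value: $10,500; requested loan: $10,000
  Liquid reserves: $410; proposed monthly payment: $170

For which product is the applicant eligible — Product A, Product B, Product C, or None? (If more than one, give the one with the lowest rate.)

Total debts = (500 + 170 + 610 + 780 + 110 + 200) = 2,370; DTI = 2,370/6,850 = 34.6%.
LTV = 10,000/10,500 = 95.2%.
Reserves = 410/170 = 2.4 months.
Product A: score 773 ≥ 680; DTI 34.6% ≤ 36%; LTV 95.2% ≤ 97% → qualifies.
Product B: score 773 ≥ 580; DTI 34.6% ≤ 36%; LTV 95.2% ≤ 100%; employment 3 < 18 mo; reserves 2.4 < 9 mo → does not qualify.
Product C: score 773 ≥ 660; DTI 34.6% ≤ 36%; LTV 95.2% ≤ 97%; employment 3 < 6 mo → does not qualify.

Product A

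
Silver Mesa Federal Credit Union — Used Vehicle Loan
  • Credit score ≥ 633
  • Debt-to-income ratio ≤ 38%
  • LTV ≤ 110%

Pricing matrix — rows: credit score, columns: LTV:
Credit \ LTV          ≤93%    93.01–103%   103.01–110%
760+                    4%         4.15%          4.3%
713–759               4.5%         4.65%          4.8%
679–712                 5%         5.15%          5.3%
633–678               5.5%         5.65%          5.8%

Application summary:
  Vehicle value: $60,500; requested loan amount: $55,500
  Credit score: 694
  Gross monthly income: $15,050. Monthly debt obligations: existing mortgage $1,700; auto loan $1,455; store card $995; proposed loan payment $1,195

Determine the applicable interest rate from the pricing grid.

5%

Credit score 694 ≥ 633; Total monthly debts = (1,700 + 1,455 + 995 + 1,195) = 5,345. Debt-to-income = 5,345/15,050 = 35.5% — meets 38% limit
LTV = 55,500/60,500 = 91.7% ≤ 110%
Credit 694 → row 679–712; LTV 91.7% → column ≤93%. Grid cell → 5%.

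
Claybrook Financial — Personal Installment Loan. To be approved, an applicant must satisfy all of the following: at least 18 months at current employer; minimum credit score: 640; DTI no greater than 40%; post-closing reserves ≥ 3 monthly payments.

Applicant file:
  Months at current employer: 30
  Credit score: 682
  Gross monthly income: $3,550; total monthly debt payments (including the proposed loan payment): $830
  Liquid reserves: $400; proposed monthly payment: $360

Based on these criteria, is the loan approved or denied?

Denied

Employment 30 ≥ 18 months
Credit score 682 ≥ 640 (meets)
DTI: 830 ÷ 3,550 = 23.4%, within the 40% cap
Reserves: 400 ÷ 360 = 1.1 months (below 3-month minimum)
Fails on reserves.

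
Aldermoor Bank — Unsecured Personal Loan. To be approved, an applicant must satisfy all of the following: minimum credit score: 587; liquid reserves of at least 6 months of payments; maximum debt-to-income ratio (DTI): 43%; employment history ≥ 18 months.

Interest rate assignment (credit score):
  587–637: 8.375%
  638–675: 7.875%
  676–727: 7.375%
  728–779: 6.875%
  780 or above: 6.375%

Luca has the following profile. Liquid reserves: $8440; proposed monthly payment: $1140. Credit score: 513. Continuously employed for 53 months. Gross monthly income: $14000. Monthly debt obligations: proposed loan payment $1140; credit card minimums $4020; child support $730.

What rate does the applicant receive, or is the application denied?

Denied

Credit score 513 < 587 (below minimum)
Reserves: 8,440 ÷ 1,140 = 7.4 months (meets 6-month minimum)
Employment 53 ≥ 18 months
Total monthly debts = (1,140 + 4,020 + 730) = 5,890. DTI = 5,890/14,000 = 42.1% ≤ 43%
Not all requirements met → denied.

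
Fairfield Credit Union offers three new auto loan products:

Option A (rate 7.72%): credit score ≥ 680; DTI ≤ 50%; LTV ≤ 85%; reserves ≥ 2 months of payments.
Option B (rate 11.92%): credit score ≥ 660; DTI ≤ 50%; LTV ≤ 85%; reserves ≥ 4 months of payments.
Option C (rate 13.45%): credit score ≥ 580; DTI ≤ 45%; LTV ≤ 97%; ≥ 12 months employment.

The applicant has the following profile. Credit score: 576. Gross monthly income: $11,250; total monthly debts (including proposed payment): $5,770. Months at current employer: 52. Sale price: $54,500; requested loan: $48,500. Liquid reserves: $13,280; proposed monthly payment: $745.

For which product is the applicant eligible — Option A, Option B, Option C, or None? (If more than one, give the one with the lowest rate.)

DTI = 5,770/11,250 = 51.3%.
LTV = 48,500/54,500 = 89%.
Reserves = 13,280/745 = 17.8 months.
Option A: score 576 < 680; DTI 51.3% > 50%; LTV 89% > 85%; reserves 17.8 ≥ 2 mo → does not qualify.
Option B: score 576 < 660; DTI 51.3% > 50%; LTV 89% > 85%; reserves 17.8 ≥ 4 mo → does not qualify.
Option C: score 576 < 580; DTI 51.3% > 45%; LTV 89% ≤ 97%; employment 52 ≥ 12 mo → does not qualify.

None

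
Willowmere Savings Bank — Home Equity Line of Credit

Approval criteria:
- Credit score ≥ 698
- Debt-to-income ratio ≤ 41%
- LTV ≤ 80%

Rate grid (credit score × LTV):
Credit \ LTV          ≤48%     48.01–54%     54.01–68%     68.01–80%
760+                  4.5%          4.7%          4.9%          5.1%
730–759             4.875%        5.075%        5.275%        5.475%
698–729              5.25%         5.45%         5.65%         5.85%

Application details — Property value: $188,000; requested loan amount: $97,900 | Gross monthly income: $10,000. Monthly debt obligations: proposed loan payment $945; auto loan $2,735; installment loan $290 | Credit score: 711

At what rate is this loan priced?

Credit score 711 ≥ 698; Total monthly debts = (945 + 2,735 + 290) = 3,970. DTI = 3,970/10,000 = 39.7% ≤ 41%
Loan-to-value = 97,900/188,000 = 52.1% — pass (80% max)
Credit 711 → row 698–729; LTV 52.1% → column 48.01–54%. Grid cell → 5.45%.

5.45%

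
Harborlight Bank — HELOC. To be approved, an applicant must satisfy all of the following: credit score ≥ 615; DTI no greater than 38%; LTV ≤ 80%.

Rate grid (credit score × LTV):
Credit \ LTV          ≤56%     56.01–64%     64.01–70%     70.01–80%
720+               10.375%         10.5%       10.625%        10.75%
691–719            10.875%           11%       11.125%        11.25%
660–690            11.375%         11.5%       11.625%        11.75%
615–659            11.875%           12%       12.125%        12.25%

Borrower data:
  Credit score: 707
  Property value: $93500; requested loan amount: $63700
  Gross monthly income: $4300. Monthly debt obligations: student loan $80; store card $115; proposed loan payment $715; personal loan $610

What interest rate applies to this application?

Credit score 707 ≥ 615; Total monthly debts = (80 + 115 + 715 + 610) = 1,520. Debt-to-income = 1,520/4,300 = 35.3% — meets 38% limit
LTV: 63,700 ÷ 93,500 = 68.1%, within 80% cap
Score 707 is in the 691–719 band; LTV 68.1% is in the 64.01–70% band → 11.125%.

11.125%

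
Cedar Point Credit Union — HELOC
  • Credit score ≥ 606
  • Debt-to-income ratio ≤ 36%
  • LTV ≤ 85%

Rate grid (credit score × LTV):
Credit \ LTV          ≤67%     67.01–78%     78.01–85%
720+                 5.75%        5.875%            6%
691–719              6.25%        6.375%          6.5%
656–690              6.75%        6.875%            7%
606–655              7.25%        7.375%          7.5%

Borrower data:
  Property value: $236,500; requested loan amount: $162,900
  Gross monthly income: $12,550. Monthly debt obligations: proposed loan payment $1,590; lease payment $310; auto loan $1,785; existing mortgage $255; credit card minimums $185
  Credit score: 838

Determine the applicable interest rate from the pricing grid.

Credit score 838 ≥ 606; Total monthly debts = (1,590 + 310 + 1,785 + 255 + 185) = 4,125. DTI: 4,125 ÷ 12,550 = 32.9%, within the 36% cap
LTV: 162,900 ÷ 236,500 = 68.9%, within 85% cap
Row: 838 falls in 720+. Column: 68.9% falls in 67.01–78%. Rate = 5.875%.

5.875%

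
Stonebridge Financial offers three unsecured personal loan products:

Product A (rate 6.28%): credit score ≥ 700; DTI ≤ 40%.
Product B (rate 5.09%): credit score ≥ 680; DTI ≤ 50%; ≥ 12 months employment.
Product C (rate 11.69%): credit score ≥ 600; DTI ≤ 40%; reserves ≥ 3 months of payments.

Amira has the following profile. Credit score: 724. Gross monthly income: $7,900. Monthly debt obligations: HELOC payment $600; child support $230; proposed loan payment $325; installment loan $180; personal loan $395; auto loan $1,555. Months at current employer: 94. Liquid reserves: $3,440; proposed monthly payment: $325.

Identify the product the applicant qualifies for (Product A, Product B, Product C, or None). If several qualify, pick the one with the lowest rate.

Total debts = (600 + 230 + 325 + 180 + 395 + 1,555) = 3,285; DTI = 3,285/7,900 = 41.6%.
Reserves = 3,440/325 = 10.6 months.
Product A: score 724 ≥ 700; DTI 41.6% > 40% → does not qualify.
Product B: score 724 ≥ 680; DTI 41.6% ≤ 50%; employment 94 ≥ 12 mo → qualifies.
Product C: score 724 ≥ 600; DTI 41.6% > 40%; reserves 10.6 ≥ 3 mo → does not qualify.

Product B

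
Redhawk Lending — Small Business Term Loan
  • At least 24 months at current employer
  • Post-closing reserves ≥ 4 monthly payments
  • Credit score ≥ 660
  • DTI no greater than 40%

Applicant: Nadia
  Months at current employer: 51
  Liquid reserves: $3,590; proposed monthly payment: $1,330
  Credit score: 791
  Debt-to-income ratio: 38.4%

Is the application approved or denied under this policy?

Denied

Employment 51 ≥ 24 months
Liquid reserves cover 3,590/1,330 = 2.7 months — < 4 required
Credit score 791 ≥ 660 (meets)
DTI 38.4% is within the 40% limit
Fails on reserves.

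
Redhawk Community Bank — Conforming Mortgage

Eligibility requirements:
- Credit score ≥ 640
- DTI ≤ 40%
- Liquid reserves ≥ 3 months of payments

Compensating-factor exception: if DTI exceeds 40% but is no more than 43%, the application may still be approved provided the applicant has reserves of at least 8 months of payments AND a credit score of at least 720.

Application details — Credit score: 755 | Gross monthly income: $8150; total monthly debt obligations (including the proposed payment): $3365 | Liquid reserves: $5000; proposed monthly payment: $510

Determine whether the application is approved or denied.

Approved

Credit score 755 ≥ 640 (meets base)
DTI: 3,365 ÷ 8,150 = 41.3%, over the 40% base limit.
Reserves: 5,000 ÷ 510 = 9.8 months (meets 3-month minimum)
DTI 41.3% is within the 40%–43% exception band; checking compensating factors.
Reserves 9.8 ≥ 8 months; credit score 755 ≥ 720.
Both override conditions satisfied; DTI exception granted.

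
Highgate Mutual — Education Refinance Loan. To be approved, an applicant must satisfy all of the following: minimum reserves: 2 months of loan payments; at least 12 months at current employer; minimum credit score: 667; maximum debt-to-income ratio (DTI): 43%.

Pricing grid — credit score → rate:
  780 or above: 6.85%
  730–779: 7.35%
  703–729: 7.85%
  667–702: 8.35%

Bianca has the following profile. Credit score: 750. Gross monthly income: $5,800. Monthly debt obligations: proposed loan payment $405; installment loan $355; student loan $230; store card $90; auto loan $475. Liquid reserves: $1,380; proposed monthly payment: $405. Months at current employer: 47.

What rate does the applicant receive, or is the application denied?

Credit score 750 ≥ 667 (meets minimum)
Reserves: 1,380 ÷ 405 = 3.4 months (meets 2-month minimum)
Total monthly debts = (405 + 355 + 230 + 90 + 475) = 1,555. Debt-to-income = 1,555/5,800 = 26.8% — meets 43% limit
Employment 47 ≥ 12 months
All requirements met. Score 750 falls in the 730–779 tier → 7.35%.

Approved at 7.35%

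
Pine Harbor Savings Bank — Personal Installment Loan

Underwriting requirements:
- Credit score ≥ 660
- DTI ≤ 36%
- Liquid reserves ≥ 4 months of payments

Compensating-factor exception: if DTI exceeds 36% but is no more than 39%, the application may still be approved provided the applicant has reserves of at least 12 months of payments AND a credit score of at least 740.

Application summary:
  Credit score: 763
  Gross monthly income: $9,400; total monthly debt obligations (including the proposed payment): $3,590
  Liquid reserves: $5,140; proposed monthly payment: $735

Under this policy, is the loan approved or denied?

Credit score 763 ≥ 660 (meets base)
DTI = 3,590/9,400 = 38.2% > 36% — standard DTI limit exceeded.
Reserves: 5,140 ÷ 735 = 7.0 months (meets 4-month minimum)
38.2% falls in the override range (36%–39%), so the compensating-factor test applies.
Reserves 7.0 < 12 months; credit score 763 ≥ 740.
Override conditions not both satisfied; exception does not apply.

Denied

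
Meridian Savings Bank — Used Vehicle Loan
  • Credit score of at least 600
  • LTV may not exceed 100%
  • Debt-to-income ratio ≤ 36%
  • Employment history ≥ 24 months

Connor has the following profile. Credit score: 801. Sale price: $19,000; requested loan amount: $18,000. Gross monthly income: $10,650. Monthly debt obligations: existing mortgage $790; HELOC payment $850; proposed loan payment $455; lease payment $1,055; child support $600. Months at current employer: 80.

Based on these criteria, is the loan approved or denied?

Approved

Credit score 801 ≥ 600 (meets)
LTV = 18,000/19,000 = 94.7% ≤ 100%
Total monthly debts = (790 + 850 + 455 + 1,055 + 600) = 3,750. Debt-to-income = 3,750/10,650 = 35.2% — meets 36% limit
Employment 80 ≥ 24 months
All criteria satisfied.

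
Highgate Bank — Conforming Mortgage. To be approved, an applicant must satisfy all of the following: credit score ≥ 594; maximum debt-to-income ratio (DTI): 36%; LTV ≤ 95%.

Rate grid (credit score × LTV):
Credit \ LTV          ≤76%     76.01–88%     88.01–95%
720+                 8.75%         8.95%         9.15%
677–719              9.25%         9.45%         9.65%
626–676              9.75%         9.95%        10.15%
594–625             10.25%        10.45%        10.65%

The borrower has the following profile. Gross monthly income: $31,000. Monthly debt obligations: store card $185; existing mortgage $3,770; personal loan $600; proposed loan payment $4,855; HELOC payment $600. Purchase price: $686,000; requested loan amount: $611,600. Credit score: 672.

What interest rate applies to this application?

10.15%

Credit score 672 ≥ 594; Total monthly debts = (185 + 3,770 + 600 + 4,855 + 600) = 10,010. DTI = 10,010/31,000 = 32.3% ≤ 36%
LTV: 611,600 ÷ 686,000 = 89.2%, within 95% cap
Score 672 is in the 626–676 band; LTV 89.2% is in the 88.01–95% band → 10.15%.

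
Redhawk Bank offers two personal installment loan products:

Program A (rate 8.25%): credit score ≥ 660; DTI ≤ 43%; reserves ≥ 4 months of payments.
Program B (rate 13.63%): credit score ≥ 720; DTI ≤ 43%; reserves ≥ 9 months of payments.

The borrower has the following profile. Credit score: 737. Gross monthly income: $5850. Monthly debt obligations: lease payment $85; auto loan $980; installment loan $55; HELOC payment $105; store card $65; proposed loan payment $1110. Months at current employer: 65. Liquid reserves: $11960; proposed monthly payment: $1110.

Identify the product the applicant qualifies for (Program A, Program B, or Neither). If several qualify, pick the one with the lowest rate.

Total debts = (85 + 980 + 55 + 105 + 65 + 1,110) = 2,400; DTI = 2,400/5,850 = 41%.
Reserves = 11,960/1,110 = 10.8 months.
Program A: score 737 ≥ 660; DTI 41% ≤ 43%; reserves 10.8 ≥ 4 mo → qualifies.
Program B: score 737 ≥ 720; DTI 41% ≤ 43%; reserves 10.8 ≥ 9 mo → qualifies.
Qualifying: Program A, Program B. Lowest rate is 8.25% → Program A.

Program A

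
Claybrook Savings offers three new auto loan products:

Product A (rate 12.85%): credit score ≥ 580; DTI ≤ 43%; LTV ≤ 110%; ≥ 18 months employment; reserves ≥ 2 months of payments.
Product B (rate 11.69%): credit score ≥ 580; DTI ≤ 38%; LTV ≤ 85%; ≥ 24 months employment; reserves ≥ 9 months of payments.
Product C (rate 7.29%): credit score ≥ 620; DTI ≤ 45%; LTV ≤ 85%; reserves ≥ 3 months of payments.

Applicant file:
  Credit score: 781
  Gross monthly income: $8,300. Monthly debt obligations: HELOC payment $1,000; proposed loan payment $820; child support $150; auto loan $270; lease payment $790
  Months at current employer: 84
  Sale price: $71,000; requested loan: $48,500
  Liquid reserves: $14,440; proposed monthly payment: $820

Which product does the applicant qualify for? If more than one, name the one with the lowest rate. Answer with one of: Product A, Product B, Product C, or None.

Total debts = (1,000 + 820 + 150 + 270 + 790) = 3,030; DTI = 3,030/8,300 = 36.5%.
LTV = 48,500/71,000 = 68.3%.
Reserves = 14,440/820 = 17.6 months.
Product A: score 781 ≥ 580; DTI 36.5% ≤ 43%; LTV 68.3% ≤ 110%; employment 84 ≥ 18 mo; reserves 17.6 ≥ 2 mo → qualifies.
Product B: score 781 ≥ 580; DTI 36.5% ≤ 38%; LTV 68.3% ≤ 85%; employment 84 ≥ 24 mo; reserves 17.6 ≥ 9 mo → qualifies.
Product C: score 781 ≥ 620; DTI 36.5% ≤ 45%; LTV 68.3% ≤ 85%; reserves 17.6 ≥ 3 mo → qualifies.
Qualifying: Product A, Product B, Product C. Lowest rate is 7.29% → Product C.

Product C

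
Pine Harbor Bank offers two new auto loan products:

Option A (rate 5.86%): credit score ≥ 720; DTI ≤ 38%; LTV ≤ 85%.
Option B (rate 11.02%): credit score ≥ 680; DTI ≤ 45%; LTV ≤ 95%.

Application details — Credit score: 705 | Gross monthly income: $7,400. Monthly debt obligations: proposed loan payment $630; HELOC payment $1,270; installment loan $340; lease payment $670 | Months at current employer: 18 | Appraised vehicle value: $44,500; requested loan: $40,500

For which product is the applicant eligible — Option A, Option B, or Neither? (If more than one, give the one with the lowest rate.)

Total debts = (630 + 1,270 + 340 + 670) = 2,910; DTI = 2,910/7,400 = 39.3%.
LTV = 40,500/44,500 = 91%.
Option A: score 705 < 720; DTI 39.3% > 38%; LTV 91% > 85% → does not qualify.
Option B: score 705 ≥ 680; DTI 39.3% ≤ 45%; LTV 91% ≤ 95% → qualifies.

Option B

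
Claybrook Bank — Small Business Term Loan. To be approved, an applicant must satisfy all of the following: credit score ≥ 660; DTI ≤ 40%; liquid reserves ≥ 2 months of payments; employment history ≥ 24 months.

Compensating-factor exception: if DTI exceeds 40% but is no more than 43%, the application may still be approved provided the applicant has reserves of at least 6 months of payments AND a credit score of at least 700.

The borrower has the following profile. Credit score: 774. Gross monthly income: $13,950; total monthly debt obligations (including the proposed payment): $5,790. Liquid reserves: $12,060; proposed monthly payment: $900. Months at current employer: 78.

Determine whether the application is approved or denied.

Credit score 774 ≥ 660 (meets base)
DTI = 5,790/13,950 = 41.5% > 40% — standard DTI limit exceeded.
Reserves = 12,060/900 = 13.4 months ≥ 2
Employment 78 ≥ 24 months
41.5% falls in the override range (40%–43%), so the compensating-factor test applies.
Reserves 13.4 ≥ 6 months; credit score 774 ≥ 700.
Both override conditions satisfied; DTI exception granted.

Approved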